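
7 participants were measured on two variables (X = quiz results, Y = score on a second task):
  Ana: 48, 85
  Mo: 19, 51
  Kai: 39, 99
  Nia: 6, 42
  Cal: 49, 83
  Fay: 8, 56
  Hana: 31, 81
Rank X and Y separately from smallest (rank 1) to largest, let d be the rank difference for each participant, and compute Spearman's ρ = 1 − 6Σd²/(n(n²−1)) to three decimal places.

0.821

Ranks of variable 1: 6, 3, 5, 1, 7, 2, 4
Ranks of variable 2: 6, 2, 7, 1, 5, 3, 4
d = r₁ − r₂: 0, 1, -2, 0, 2, -1, 0
d²: 0, 1, 4, 0, 4, 1, 0; Σd² = 10
ρ = 1 − 6·10/(7·48) = 1 − 60/336 = 0.821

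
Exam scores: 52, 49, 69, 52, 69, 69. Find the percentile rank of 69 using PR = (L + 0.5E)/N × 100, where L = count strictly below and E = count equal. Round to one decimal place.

75.0

N = 6.
Strictly below 69: 3. Equal to 69: 3.
PR = (3 + 0.5·3)/6 × 100 = 75.0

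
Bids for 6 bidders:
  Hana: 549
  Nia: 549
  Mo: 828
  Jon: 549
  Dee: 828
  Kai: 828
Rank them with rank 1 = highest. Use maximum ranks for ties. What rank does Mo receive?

Sorted (descending): 828, 828, 828, 549, 549, 549
The 3 values of 828 occupy positions 1–3 → each gets rank 3.
The 3 values of 549 occupy positions 4–6 → each gets rank 6.
Mo has value 828 → rank 3.

3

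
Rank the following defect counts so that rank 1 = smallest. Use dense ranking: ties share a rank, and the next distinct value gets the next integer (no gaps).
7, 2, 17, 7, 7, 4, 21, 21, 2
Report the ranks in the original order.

Sorted (ascending): 2, 2, 4, 7, 7, 7, 17, 21, 21
The 2 values of 2 share dense rank 1.
The 3 values of 7 share dense rank 3.
The 2 values of 21 share dense rank 5.
Remaining distinct values take the next consecutive integers.

3, 1, 4, 3, 3, 2, 5, 5, 1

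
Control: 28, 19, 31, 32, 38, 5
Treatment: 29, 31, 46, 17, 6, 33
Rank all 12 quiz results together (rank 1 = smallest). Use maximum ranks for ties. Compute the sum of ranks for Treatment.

41

Sorted (ascending): 5, 6, 17, 19, 28, 29, 31, 31, 32, 33, 38, 46
The 2 values of 31 occupy positions 7–8 → each gets rank 8.
Treatment values → pooled ranks: 29→6, 31→8, 46→12, 17→3, 6→2, 33→10
Rank sum = 6 + 8 + 12 + 3 + 2 + 10 = 41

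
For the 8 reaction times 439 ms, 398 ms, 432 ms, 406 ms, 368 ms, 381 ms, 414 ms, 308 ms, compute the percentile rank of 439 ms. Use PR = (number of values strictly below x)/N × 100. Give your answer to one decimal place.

N = 8.
Strictly below 439: 7. Equal to 439: 1.
PR = 7/8 × 100 = 87.5

87.5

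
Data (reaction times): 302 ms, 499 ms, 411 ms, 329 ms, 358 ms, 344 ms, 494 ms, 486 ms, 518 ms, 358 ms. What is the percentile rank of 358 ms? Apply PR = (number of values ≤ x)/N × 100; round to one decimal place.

N = 10.
Strictly below 358: 3. Equal to 358: 2.
PR = 5/10 × 100 = 50.0

50.0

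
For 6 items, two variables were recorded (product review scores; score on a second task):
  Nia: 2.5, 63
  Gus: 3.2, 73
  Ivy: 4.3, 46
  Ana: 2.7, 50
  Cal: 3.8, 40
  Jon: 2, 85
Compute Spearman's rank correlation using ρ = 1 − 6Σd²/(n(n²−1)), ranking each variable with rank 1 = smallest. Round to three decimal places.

Ranks of variable 1: 2, 4, 6, 3, 5, 1
Ranks of variable 2: 4, 5, 2, 3, 1, 6
d = r₁ − r₂: -2, -1, 4, 0, 4, -5
d²: 4, 1, 16, 0, 16, 25; Σd² = 62
ρ = 1 − 6·62/(6·35) = 1 − 372/210 = -0.771

-0.771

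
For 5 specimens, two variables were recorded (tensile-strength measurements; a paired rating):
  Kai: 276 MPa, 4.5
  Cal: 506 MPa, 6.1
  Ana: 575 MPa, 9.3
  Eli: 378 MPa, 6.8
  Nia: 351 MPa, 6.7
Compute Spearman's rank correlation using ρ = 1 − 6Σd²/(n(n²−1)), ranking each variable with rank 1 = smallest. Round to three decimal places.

Ranks of variable 1: 1, 4, 5, 3, 2
Ranks of variable 2: 1, 2, 5, 4, 3
d = r₁ − r₂: 0, 2, 0, -1, -1
d²: 0, 4, 0, 1, 1; Σd² = 6
ρ = 1 − 6·6/(5·24) = 1 − 36/120 = 0.700

0.700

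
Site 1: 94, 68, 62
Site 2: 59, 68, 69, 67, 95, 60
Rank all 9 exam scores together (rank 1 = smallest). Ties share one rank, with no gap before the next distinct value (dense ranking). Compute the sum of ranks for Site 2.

Sorted (ascending): 59, 60, 62, 67, 68, 68, 69, 94, 95
The 2 values of 68 share dense rank 5.
Remaining distinct values take the next consecutive integers.
Site 2 values → pooled ranks: 59→1, 68→5, 69→6, 67→4, 95→8, 60→2
Rank sum = 1 + 5 + 6 + 4 + 8 + 2 = 26

26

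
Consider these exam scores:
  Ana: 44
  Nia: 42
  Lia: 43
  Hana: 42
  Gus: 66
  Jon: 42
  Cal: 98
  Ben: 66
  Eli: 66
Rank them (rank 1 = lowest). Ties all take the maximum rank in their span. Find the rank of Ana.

5

Sorted (ascending): 42, 42, 42, 43, 44, 66, 66, 66, 98
The 3 values of 42 occupy positions 1–3 → each gets rank 3.
The 3 values of 66 occupy positions 6–8 → each gets rank 8.
Ana has value 44 → rank 5.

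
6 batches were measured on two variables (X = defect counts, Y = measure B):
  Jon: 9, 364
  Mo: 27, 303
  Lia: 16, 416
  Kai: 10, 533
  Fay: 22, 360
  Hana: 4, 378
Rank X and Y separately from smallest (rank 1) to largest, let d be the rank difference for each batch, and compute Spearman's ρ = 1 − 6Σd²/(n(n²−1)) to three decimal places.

Ranks of variable 1: 2, 6, 4, 3, 5, 1
Ranks of variable 2: 3, 1, 5, 6, 2, 4
d = r₁ − r₂: -1, 5, -1, -3, 3, -3
d²: 1, 25, 1, 9, 9, 9; Σd² = 54
ρ = 1 − 6·54/(6·35) = 1 − 324/210 = -0.543

-0.543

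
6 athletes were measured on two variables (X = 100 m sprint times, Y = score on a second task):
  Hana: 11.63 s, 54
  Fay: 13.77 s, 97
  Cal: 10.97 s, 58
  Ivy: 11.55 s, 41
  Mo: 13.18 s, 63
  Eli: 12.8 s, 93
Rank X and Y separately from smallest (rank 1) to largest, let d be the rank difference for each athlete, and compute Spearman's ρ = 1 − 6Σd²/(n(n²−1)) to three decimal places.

Ranks of variable 1: 3, 6, 1, 2, 5, 4
Ranks of variable 2: 2, 6, 3, 1, 4, 5
d = r₁ − r₂: 1, 0, -2, 1, 1, -1
d²: 1, 0, 4, 1, 1, 1; Σd² = 8
ρ = 1 − 6·8/(6·35) = 1 − 48/210 = 0.771

0.771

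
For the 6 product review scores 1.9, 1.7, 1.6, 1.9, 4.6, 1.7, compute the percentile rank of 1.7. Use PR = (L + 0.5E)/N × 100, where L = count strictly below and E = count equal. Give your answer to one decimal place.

N = 6.
Strictly below 1.7: 1. Equal to 1.7: 2.
PR = (1 + 0.5·2)/6 × 100 = 33.3

33.3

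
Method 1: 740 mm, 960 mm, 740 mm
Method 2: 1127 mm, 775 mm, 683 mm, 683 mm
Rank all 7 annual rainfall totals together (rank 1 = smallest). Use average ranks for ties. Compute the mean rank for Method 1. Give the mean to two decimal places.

4.33

Sorted (ascending): 683, 683, 740, 740, 775, 960, 1127
The 2 values of 683 occupy positions 1–2 → average rank (1+2)/2 = 1.5.
The 2 values of 740 occupy positions 3–4 → average rank (3+4)/2 = 3.5.
Method 1 values → pooled ranks: 740→3.5, 960→6, 740→3.5
Mean rank = (3.5 + 6 + 3.5) / 3 = 4.33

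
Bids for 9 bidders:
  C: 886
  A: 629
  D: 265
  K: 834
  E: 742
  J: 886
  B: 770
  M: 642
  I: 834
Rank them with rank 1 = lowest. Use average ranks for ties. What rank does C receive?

Sorted (ascending): 265, 629, 642, 742, 770, 834, 834, 886, 886
The 2 values of 834 occupy positions 6–7 → average rank (6+7)/2 = 6.5.
The 2 values of 886 occupy positions 8–9 → average rank (8+9)/2 = 8.5.
C has value 886 → rank 8.5.

8.5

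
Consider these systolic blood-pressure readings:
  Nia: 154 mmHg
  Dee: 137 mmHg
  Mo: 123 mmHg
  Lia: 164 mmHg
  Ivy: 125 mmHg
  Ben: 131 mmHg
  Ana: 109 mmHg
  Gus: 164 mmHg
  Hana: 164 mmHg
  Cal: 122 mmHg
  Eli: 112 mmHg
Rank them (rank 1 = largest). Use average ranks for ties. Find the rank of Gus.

2

Sorted (descending): 164, 164, 164, 154, 137, 131, 125, 123, 122, 112, 109
The 3 values of 164 occupy positions 1–3 → average rank 2.
Gus has value 164 mmHg → rank 2.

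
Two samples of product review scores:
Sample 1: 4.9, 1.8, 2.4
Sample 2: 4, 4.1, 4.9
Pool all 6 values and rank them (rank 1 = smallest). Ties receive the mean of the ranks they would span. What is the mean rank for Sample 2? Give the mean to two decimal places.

4.17

Sorted (ascending): 1.8, 2.4, 4, 4.1, 4.9, 4.9
The 2 values of 4.9 occupy positions 5–6 → average rank (5+6)/2 = 5.5.
Sample 2 values → pooled ranks: 4→3, 4.1→4, 4.9→5.5
Mean rank = (3 + 4 + 5.5) / 3 = 4.17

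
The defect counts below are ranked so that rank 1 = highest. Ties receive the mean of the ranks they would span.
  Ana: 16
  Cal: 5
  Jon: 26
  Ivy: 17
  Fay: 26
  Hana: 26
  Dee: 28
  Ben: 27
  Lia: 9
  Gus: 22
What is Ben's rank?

2

Sorted (descending): 28, 27, 26, 26, 26, 22, 17, 16, 9, 5
The 3 values of 26 occupy positions 3–5 → average rank 4.
Ben has value 27 → rank 2.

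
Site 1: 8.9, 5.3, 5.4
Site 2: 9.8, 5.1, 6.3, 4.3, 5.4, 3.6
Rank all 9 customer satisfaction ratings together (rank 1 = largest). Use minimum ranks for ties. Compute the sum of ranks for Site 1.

Sorted (descending): 9.8, 8.9, 6.3, 5.4, 5.4, 5.3, 5.1, 4.3, 3.6
The 2 values of 5.4 occupy positions 4–5 → each gets rank 4.
Site 1 values → pooled ranks: 8.9→2, 5.3→6, 5.4→4
Rank sum = 2 + 6 + 4 = 12

12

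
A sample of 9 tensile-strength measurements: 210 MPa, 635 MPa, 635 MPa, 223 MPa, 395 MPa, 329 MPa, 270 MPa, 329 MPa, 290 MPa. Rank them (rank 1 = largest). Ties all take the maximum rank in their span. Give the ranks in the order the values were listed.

Sorted (descending): 635, 635, 395, 329, 329, 290, 270, 223, 210
The 2 values of 635 occupy positions 1–2 → each gets rank 2.
The 2 values of 329 occupy positions 4–5 → each gets rank 5.

9, 2, 2, 8, 3, 5, 7, 5, 6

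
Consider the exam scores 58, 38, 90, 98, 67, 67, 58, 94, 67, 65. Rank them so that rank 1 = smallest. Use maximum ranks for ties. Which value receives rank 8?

Sorted (ascending): 38, 58, 58, 65, 67, 67, 67, 90, 94, 98
The 2 values of 58 occupy positions 2–3 → each gets rank 3.
The 3 values of 67 occupy positions 5–7 → each gets rank 7.
Rank 8 → value 90.

90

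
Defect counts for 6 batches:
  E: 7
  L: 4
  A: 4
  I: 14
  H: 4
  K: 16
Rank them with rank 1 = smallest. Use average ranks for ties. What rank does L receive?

Sorted (ascending): 4, 4, 4, 7, 14, 16
The 3 values of 4 occupy positions 1–3 → average rank 2.
L has value 4 → rank 2.

2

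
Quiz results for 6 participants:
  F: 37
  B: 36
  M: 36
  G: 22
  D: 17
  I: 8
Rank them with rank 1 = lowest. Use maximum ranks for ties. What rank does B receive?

5

Sorted (ascending): 8, 17, 22, 36, 36, 37
The 2 values of 36 occupy positions 4–5 → each gets rank 5.
B has value 36 → rank 5.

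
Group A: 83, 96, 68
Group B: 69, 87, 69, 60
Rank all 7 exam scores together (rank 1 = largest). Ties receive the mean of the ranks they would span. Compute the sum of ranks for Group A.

10

Sorted (descending): 96, 87, 83, 69, 69, 68, 60
The 2 values of 69 occupy positions 4–5 → average rank (4+5)/2 = 4.5.
Group A values → pooled ranks: 83→3, 96→1, 68→6
Rank sum = 3 + 1 + 6 = 10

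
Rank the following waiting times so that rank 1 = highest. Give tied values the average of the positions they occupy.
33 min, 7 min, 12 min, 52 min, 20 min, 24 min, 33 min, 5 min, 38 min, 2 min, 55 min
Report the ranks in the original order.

4.5, 9, 8, 2, 7, 6, 4.5, 10, 3, 11, 1

Sorted (descending): 55, 52, 38, 33, 33, 24, 20, 12, 7, 5, 2
The 2 values of 33 occupy positions 4–5 → average rank (4+5)/2 = 4.5.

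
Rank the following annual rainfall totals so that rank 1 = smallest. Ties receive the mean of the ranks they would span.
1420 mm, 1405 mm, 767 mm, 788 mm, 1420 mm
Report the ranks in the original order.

4.5, 3, 1, 2, 4.5

Sorted (ascending): 767, 788, 1405, 1420, 1420
The 2 values of 1420 occupy positions 4–5 → average rank (4+5)/2 = 4.5.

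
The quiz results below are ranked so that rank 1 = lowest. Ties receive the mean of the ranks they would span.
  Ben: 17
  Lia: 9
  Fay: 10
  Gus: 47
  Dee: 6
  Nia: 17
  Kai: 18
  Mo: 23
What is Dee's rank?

Sorted (ascending): 6, 9, 10, 17, 17, 18, 23, 47
The 2 values of 17 occupy positions 4–5 → average rank (4+5)/2 = 4.5.
Dee has value 6 → rank 1.

1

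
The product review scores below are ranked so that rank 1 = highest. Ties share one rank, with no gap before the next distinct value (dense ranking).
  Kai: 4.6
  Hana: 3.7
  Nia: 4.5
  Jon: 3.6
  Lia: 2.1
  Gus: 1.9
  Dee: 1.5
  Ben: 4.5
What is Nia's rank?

2

Sorted (descending): 4.6, 4.5, 4.5, 3.7, 3.6, 2.1, 1.9, 1.5
The 2 values of 4.5 share dense rank 2.
Remaining distinct values take the next consecutive integers.
Nia has value 4.5 → rank 2.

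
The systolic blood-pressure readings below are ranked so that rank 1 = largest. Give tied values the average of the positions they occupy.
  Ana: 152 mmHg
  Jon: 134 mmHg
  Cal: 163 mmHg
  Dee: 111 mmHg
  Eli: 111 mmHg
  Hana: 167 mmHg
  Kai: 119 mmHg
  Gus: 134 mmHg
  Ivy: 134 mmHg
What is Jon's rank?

5

Sorted (descending): 167, 163, 152, 134, 134, 134, 119, 111, 111
The 3 values of 134 occupy positions 4–6 → average rank 5.
The 2 values of 111 occupy positions 8–9 → average rank (8+9)/2 = 8.5.
Jon has value 134 mmHg → rank 5.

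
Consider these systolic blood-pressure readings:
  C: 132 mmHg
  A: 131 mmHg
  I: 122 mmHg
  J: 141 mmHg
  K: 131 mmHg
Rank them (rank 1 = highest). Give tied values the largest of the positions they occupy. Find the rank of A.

4

Sorted (descending): 141, 132, 131, 131, 122
The 2 values of 131 occupy positions 3–4 → each gets rank 4.
A has value 131 mmHg → rank 4.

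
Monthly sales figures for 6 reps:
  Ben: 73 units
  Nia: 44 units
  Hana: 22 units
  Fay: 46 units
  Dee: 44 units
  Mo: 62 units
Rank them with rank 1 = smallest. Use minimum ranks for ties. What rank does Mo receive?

5

Sorted (ascending): 22, 44, 44, 46, 62, 73
The 2 values of 44 occupy positions 2–3 → each gets rank 2.
Mo has value 62 units → rank 5.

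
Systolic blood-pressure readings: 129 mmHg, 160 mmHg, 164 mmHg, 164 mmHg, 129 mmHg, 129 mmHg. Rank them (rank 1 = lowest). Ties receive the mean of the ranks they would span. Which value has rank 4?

160

Sorted (ascending): 129, 129, 129, 160, 164, 164
The 3 values of 129 occupy positions 1–3 → average rank 2.
The 2 values of 164 occupy positions 5–6 → average rank (5+6)/2 = 5.5.
Rank 4 → value 160.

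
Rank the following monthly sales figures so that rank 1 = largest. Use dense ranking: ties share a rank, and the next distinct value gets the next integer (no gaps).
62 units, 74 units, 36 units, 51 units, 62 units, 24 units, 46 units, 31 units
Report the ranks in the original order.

2, 1, 5, 3, 2, 7, 4, 6

Sorted (descending): 74, 62, 62, 51, 46, 36, 31, 24
The 2 values of 62 share dense rank 2.
Remaining distinct values take the next consecutive integers.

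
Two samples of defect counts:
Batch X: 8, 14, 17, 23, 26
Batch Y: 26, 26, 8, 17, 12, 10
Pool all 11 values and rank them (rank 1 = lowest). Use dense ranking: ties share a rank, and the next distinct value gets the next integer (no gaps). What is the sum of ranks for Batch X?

Sorted (ascending): 8, 8, 10, 12, 14, 17, 17, 23, 26, 26, 26
The 2 values of 8 share dense rank 1.
The 2 values of 17 share dense rank 5.
The 3 values of 26 share dense rank 7.
Remaining distinct values take the next consecutive integers.
Batch X values → pooled ranks: 8→1, 14→4, 17→5, 23→6, 26→7
Rank sum = 1 + 4 + 5 + 6 + 7 = 23

23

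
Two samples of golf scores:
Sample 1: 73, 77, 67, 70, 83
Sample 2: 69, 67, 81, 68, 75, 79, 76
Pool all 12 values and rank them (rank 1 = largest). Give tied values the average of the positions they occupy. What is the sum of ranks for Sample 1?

31.5

Sorted (descending): 83, 81, 79, 77, 76, 75, 73, 70, 69, 68, 67, 67
The 2 values of 67 occupy positions 11–12 → average rank (11+12)/2 = 11.5.
Sample 1 values → pooled ranks: 73→7, 77→4, 67→11.5, 70→8, 83→1
Rank sum = 7 + 4 + 11.5 + 8 + 1 = 31.5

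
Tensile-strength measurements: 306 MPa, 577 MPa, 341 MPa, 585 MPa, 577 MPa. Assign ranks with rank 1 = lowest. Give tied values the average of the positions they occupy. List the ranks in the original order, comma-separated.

Sorted (ascending): 306, 341, 577, 577, 585
The 2 values of 577 occupy positions 3–4 → average rank (3+4)/2 = 3.5.

1, 3.5, 2, 5, 3.5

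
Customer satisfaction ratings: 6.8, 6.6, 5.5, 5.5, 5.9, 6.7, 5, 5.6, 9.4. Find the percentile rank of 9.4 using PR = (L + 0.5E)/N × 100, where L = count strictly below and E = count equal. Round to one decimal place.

N = 9.
Strictly below 9.4: 8. Equal to 9.4: 1.
PR = (8 + 0.5·1)/9 × 100 = 94.4

94.4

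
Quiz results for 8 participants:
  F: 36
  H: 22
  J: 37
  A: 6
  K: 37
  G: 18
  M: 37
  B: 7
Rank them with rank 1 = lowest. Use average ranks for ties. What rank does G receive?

3

Sorted (ascending): 6, 7, 18, 22, 36, 37, 37, 37
The 3 values of 37 occupy positions 6–8 → average rank 7.
G has value 18 → rank 3.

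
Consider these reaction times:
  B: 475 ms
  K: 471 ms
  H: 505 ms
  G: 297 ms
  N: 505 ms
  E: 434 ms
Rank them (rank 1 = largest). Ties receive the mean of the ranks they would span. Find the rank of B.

3

Sorted (descending): 505, 505, 475, 471, 434, 297
The 2 values of 505 occupy positions 1–2 → average rank (1+2)/2 = 1.5.
B has value 475 ms → rank 3.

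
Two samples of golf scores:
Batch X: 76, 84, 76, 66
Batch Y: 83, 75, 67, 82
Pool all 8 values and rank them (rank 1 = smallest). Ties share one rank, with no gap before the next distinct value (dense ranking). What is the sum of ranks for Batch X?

Sorted (ascending): 66, 67, 75, 76, 76, 82, 83, 84
The 2 values of 76 share dense rank 4.
Remaining distinct values take the next consecutive integers.
Batch X values → pooled ranks: 76→4, 84→7, 76→4, 66→1
Rank sum = 4 + 7 + 4 + 1 = 16

16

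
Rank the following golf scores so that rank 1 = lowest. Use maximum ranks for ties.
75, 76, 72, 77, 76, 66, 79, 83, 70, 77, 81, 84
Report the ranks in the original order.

Sorted (ascending): 66, 70, 72, 75, 76, 76, 77, 77, 79, 81, 83, 84
The 2 values of 76 occupy positions 5–6 → each gets rank 6.
The 2 values of 77 occupy positions 7–8 → each gets rank 8.

4, 6, 3, 8, 6, 1, 9, 11, 2, 8, 10, 12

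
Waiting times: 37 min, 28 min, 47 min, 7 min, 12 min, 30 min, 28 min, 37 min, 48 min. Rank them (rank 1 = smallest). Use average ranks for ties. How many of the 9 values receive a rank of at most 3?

Sorted (ascending): 7, 12, 28, 28, 30, 37, 37, 47, 48
The 2 values of 28 occupy positions 3–4 → average rank (3+4)/2 = 3.5.
The 2 values of 37 occupy positions 6–7 → average rank (6+7)/2 = 6.5.
Ranks ≤ 3: {1, 2} → 2 values.

2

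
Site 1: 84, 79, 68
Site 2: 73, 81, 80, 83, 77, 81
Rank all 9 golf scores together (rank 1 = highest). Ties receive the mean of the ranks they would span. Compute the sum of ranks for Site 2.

29

Sorted (descending): 84, 83, 81, 81, 80, 79, 77, 73, 68
The 2 values of 81 occupy positions 3–4 → average rank (3+4)/2 = 3.5.
Site 2 values → pooled ranks: 73→8, 81→3.5, 80→5, 83→2, 77→7, 81→3.5
Rank sum = 8 + 3.5 + 5 + 2 + 7 + 3.5 = 29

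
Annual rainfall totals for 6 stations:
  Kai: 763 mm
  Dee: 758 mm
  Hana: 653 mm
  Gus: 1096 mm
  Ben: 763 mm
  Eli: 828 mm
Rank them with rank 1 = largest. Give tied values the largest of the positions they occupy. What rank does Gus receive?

1

Sorted (descending): 1096, 828, 763, 763, 758, 653
The 2 values of 763 occupy positions 3–4 → each gets rank 4.
Gus has value 1096 mm → rank 1.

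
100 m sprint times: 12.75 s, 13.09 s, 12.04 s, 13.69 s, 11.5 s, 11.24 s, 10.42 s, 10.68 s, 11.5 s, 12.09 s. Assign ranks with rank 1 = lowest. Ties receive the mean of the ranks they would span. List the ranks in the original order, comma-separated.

8, 9, 6, 10, 4.5, 3, 1, 2, 4.5, 7

Sorted (ascending): 10.42, 10.68, 11.24, 11.5, 11.5, 12.04, 12.09, 12.75, 13.09, 13.69
The 2 values of 11.5 occupy positions 4–5 → average rank (4+5)/2 = 4.5.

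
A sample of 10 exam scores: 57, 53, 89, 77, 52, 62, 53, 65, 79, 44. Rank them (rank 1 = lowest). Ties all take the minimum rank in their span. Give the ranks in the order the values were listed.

Sorted (ascending): 44, 52, 53, 53, 57, 62, 65, 77, 79, 89
The 2 values of 53 occupy positions 3–4 → each gets rank 3.

5, 3, 10, 8, 2, 6, 3, 7, 9, 1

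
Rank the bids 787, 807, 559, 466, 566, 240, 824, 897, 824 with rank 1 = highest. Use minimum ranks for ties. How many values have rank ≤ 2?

3

Sorted (descending): 897, 824, 824, 807, 787, 566, 559, 466, 240
The 2 values of 824 occupy positions 2–3 → each gets rank 2.
Ranks ≤ 2: {1, 2, 2} → 3 values.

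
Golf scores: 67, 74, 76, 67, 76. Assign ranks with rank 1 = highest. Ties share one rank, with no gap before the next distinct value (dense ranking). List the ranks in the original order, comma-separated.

3, 2, 1, 3, 1

Sorted (descending): 76, 76, 74, 67, 67
The 2 values of 76 share dense rank 1.
The 2 values of 67 share dense rank 3.
Remaining distinct values take the next consecutive integers.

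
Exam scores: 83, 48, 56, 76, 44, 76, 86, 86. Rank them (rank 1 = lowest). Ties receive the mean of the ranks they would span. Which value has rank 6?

Sorted (ascending): 44, 48, 56, 76, 76, 83, 86, 86
The 2 values of 76 occupy positions 4–5 → average rank (4+5)/2 = 4.5.
The 2 values of 86 occupy positions 7–8 → average rank (7+8)/2 = 7.5.
Rank 6 → value 83.

83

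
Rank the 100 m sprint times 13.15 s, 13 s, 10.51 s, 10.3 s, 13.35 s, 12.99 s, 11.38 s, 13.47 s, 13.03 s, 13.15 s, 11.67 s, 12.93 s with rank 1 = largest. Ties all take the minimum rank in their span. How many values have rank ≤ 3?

Sorted (descending): 13.47, 13.35, 13.15, 13.15, 13.03, 13, 12.99, 12.93, 11.67, 11.38, 10.51, 10.3
The 2 values of 13.15 occupy positions 3–4 → each gets rank 3.
Ranks ≤ 3: {1, 2, 3, 3} → 4 values.

4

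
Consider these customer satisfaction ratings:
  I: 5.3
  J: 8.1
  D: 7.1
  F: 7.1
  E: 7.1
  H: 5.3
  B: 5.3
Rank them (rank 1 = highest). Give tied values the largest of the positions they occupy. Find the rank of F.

4

Sorted (descending): 8.1, 7.1, 7.1, 7.1, 5.3, 5.3, 5.3
The 3 values of 7.1 occupy positions 2–4 → each gets rank 4.
The 3 values of 5.3 occupy positions 5–7 → each gets rank 7.
F has value 7.1 → rank 4.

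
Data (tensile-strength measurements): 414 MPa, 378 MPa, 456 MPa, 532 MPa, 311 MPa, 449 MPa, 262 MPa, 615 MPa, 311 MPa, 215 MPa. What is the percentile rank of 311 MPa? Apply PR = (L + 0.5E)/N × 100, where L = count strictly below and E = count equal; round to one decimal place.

N = 10.
Strictly below 311: 2. Equal to 311: 2.
PR = (2 + 0.5·2)/10 × 100 = 30.0

30.0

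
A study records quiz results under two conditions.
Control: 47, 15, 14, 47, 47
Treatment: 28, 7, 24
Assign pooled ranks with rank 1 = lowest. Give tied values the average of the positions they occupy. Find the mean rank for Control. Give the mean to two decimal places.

Sorted (ascending): 7, 14, 15, 24, 28, 47, 47, 47
The 3 values of 47 occupy positions 6–8 → average rank 7.
Control values → pooled ranks: 47→7, 15→3, 14→2, 47→7, 47→7
Mean rank = (7 + 3 + 2 + 7 + 7) / 5 = 5.20

5.20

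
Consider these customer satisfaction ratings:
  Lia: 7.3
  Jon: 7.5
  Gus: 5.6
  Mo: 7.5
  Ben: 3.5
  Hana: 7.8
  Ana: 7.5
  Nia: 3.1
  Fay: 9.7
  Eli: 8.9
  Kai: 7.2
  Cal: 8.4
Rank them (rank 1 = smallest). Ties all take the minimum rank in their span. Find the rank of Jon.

6

Sorted (ascending): 3.1, 3.5, 5.6, 7.2, 7.3, 7.5, 7.5, 7.5, 7.8, 8.4, 8.9, 9.7
The 3 values of 7.5 occupy positions 6–8 → each gets rank 6.
Jon has value 7.5 → rank 6.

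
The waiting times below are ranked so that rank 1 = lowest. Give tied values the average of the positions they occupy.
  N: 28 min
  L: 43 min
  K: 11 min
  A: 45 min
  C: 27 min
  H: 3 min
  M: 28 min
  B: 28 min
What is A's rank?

8

Sorted (ascending): 3, 11, 27, 28, 28, 28, 43, 45
The 3 values of 28 occupy positions 4–6 → average rank 5.
A has value 45 min → rank 8.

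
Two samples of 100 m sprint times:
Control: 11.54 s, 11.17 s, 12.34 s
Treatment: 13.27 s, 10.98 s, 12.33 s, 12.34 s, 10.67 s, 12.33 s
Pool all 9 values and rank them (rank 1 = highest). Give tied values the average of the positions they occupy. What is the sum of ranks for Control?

15.5

Sorted (descending): 13.27, 12.34, 12.34, 12.33, 12.33, 11.54, 11.17, 10.98, 10.67
The 2 values of 12.34 occupy positions 2–3 → average rank (2+3)/2 = 2.5.
The 2 values of 12.33 occupy positions 4–5 → average rank (4+5)/2 = 4.5.
Control values → pooled ranks: 11.54→6, 11.17→7, 12.34→2.5
Rank sum = 6 + 7 + 2.5 = 15.5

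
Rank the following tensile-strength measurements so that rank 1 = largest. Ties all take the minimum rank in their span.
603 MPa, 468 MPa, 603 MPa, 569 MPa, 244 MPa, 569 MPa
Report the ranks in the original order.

Sorted (descending): 603, 603, 569, 569, 468, 244
The 2 values of 603 occupy positions 1–2 → each gets rank 1.
The 2 values of 569 occupy positions 3–4 → each gets rank 3.

1, 5, 1, 3, 6, 3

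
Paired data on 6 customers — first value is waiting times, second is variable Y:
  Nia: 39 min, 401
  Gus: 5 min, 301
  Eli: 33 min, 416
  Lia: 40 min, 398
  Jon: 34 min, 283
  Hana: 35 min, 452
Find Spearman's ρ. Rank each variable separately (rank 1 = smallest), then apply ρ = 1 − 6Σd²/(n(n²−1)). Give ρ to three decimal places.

0.200

Ranks of variable 1: 5, 1, 2, 6, 3, 4
Ranks of variable 2: 4, 2, 5, 3, 1, 6
d = r₁ − r₂: 1, -1, -3, 3, 2, -2
d²: 1, 1, 9, 9, 4, 4; Σd² = 28
ρ = 1 − 6·28/(6·35) = 1 − 168/210 = 0.200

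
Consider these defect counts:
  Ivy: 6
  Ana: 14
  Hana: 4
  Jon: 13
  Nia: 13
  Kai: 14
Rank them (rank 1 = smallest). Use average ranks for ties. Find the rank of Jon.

Sorted (ascending): 4, 6, 13, 13, 14, 14
The 2 values of 13 occupy positions 3–4 → average rank (3+4)/2 = 3.5.
The 2 values of 14 occupy positions 5–6 → average rank (5+6)/2 = 5.5.
Jon has value 13 → rank 3.5.

3.5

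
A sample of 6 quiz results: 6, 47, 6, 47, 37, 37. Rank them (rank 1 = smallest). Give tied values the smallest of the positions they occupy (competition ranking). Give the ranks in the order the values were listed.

1, 5, 1, 5, 3, 3

Sorted (ascending): 6, 6, 37, 37, 47, 47
The 2 values of 6 occupy positions 1–2 → each gets rank 1.
The 2 values of 37 occupy positions 3–4 → each gets rank 3.
The 2 values of 47 occupy positions 5–6 → each gets rank 5.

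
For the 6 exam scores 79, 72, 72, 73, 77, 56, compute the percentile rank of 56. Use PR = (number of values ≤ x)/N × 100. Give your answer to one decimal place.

16.7

N = 6.
Strictly below 56: 0. Equal to 56: 1.
PR = 1/6 × 100 = 16.7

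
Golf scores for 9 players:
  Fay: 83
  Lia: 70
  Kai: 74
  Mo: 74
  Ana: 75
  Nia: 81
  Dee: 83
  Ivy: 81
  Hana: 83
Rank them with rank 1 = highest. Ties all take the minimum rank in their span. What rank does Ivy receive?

4

Sorted (descending): 83, 83, 83, 81, 81, 75, 74, 74, 70
The 3 values of 83 occupy positions 1–3 → each gets rank 1.
The 2 values of 81 occupy positions 4–5 → each gets rank 4.
The 2 values of 74 occupy positions 7–8 → each gets rank 7.
Ivy has value 81 → rank 4.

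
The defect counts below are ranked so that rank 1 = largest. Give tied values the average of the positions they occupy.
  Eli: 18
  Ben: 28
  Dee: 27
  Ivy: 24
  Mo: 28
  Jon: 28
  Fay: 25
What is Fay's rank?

5

Sorted (descending): 28, 28, 28, 27, 25, 24, 18
The 3 values of 28 occupy positions 1–3 → average rank 2.
Fay has value 25 → rank 5.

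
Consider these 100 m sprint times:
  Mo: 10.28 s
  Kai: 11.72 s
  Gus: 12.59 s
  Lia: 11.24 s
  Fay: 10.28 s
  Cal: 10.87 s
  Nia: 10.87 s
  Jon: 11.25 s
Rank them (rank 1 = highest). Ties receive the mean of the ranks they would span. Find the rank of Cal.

5.5

Sorted (descending): 12.59, 11.72, 11.25, 11.24, 10.87, 10.87, 10.28, 10.28
The 2 values of 10.87 occupy positions 5–6 → average rank (5+6)/2 = 5.5.
The 2 values of 10.28 occupy positions 7–8 → average rank (7+8)/2 = 7.5.
Cal has value 10.87 s → rank 5.5.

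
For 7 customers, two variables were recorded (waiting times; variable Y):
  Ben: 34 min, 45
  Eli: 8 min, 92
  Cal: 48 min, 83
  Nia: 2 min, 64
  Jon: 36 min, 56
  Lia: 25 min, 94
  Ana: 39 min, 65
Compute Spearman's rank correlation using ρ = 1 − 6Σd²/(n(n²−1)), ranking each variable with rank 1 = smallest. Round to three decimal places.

-0.107

Ranks of variable 1: 4, 2, 7, 1, 5, 3, 6
Ranks of variable 2: 1, 6, 5, 3, 2, 7, 4
d = r₁ − r₂: 3, -4, 2, -2, 3, -4, 2
d²: 9, 16, 4, 4, 9, 16, 4; Σd² = 62
ρ = 1 − 6·62/(7·48) = 1 − 372/336 = -0.107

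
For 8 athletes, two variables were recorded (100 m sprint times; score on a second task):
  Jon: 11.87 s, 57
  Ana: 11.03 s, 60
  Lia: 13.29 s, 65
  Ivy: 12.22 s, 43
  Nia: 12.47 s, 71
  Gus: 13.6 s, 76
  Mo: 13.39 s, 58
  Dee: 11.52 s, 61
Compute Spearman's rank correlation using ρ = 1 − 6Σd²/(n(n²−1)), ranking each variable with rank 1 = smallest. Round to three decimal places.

Ranks of variable 1: 3, 1, 6, 4, 5, 8, 7, 2
Ranks of variable 2: 2, 4, 6, 1, 7, 8, 3, 5
d = r₁ − r₂: 1, -3, 0, 3, -2, 0, 4, -3
d²: 1, 9, 0, 9, 4, 0, 16, 9; Σd² = 48
ρ = 1 − 6·48/(8·63) = 1 − 288/504 = 0.429

0.429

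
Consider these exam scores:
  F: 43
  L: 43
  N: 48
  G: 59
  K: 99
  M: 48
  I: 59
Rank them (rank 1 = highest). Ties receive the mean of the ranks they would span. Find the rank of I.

2.5

Sorted (descending): 99, 59, 59, 48, 48, 43, 43
The 2 values of 59 occupy positions 2–3 → average rank (2+3)/2 = 2.5.
The 2 values of 48 occupy positions 4–5 → average rank (4+5)/2 = 4.5.
The 2 values of 43 occupy positions 6–7 → average rank (6+7)/2 = 6.5.
I has value 59 → rank 2.5.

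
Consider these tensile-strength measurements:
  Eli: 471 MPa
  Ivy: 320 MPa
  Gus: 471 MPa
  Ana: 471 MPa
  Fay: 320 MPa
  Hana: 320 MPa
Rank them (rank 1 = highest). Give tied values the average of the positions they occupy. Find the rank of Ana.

2

Sorted (descending): 471, 471, 471, 320, 320, 320
The 3 values of 471 occupy positions 1–3 → average rank 2.
The 3 values of 320 occupy positions 4–6 → average rank 5.
Ana has value 471 MPa → rank 2.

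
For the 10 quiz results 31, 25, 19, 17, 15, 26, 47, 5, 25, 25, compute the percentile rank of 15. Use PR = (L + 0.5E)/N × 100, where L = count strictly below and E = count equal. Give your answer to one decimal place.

15.0

N = 10.
Strictly below 15: 1. Equal to 15: 1.
PR = (1 + 0.5·1)/10 × 100 = 15.0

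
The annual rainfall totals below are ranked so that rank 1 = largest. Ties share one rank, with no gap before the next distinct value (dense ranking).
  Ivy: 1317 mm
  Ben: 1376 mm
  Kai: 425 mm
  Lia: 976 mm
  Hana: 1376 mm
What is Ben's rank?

1

Sorted (descending): 1376, 1376, 1317, 976, 425
The 2 values of 1376 share dense rank 1.
Remaining distinct values take the next consecutive integers.
Ben has value 1376 mm → rank 1.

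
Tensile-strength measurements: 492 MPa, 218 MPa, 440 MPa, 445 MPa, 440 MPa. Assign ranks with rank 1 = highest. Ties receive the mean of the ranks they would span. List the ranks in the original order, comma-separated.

1, 5, 3.5, 2, 3.5

Sorted (descending): 492, 445, 440, 440, 218
The 2 values of 440 occupy positions 3–4 → average rank (3+4)/2 = 3.5.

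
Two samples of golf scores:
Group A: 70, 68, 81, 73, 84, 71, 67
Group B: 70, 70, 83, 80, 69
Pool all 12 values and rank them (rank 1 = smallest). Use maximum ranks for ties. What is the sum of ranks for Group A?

46

Sorted (ascending): 67, 68, 69, 70, 70, 70, 71, 73, 80, 81, 83, 84
The 3 values of 70 occupy positions 4–6 → each gets rank 6.
Group A values → pooled ranks: 70→6, 68→2, 81→10, 73→8, 84→12, 71→7, 67→1
Rank sum = 6 + 2 + 10 + 8 + 12 + 7 + 1 = 46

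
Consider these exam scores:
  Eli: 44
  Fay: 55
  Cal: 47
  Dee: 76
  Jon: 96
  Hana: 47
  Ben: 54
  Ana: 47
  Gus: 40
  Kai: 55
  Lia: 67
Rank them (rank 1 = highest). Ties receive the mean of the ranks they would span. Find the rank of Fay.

Sorted (descending): 96, 76, 67, 55, 55, 54, 47, 47, 47, 44, 40
The 2 values of 55 occupy positions 4–5 → average rank (4+5)/2 = 4.5.
The 3 values of 47 occupy positions 7–9 → average rank 8.
Fay has value 55 → rank 4.5.

4.5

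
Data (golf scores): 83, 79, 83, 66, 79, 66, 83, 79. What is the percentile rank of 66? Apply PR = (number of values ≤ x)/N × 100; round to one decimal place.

25.0

N = 8.
Strictly below 66: 0. Equal to 66: 2.
PR = 2/8 × 100 = 25.0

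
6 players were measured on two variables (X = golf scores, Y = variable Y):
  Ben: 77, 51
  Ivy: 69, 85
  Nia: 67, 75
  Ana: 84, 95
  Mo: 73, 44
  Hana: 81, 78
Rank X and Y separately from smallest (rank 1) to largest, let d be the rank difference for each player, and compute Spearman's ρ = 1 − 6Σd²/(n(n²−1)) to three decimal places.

Ranks of variable 1: 4, 2, 1, 6, 3, 5
Ranks of variable 2: 2, 5, 3, 6, 1, 4
d = r₁ − r₂: 2, -3, -2, 0, 2, 1
d²: 4, 9, 4, 0, 4, 1; Σd² = 22
ρ = 1 − 6·22/(6·35) = 1 − 132/210 = 0.371

0.371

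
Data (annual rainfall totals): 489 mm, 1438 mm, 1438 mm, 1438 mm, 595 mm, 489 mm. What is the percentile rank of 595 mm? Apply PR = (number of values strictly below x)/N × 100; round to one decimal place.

N = 6.
Strictly below 595: 2. Equal to 595: 1.
PR = 2/6 × 100 = 33.3

33.3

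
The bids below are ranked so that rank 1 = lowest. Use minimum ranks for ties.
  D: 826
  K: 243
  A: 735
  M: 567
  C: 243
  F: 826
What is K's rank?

1

Sorted (ascending): 243, 243, 567, 735, 826, 826
The 2 values of 243 occupy positions 1–2 → each gets rank 1.
The 2 values of 826 occupy positions 5–6 → each gets rank 5.
K has value 243 → rank 1.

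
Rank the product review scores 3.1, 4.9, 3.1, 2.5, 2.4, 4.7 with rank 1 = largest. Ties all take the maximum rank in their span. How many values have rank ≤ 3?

Sorted (descending): 4.9, 4.7, 3.1, 3.1, 2.5, 2.4
The 2 values of 3.1 occupy positions 3–4 → each gets rank 4.
Ranks ≤ 3: {1, 2} → 2 values.

2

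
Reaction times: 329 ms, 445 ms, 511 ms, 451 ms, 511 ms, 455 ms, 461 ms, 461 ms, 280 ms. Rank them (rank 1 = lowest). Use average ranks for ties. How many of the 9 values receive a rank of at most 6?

5

Sorted (ascending): 280, 329, 445, 451, 455, 461, 461, 511, 511
The 2 values of 461 occupy positions 6–7 → average rank (6+7)/2 = 6.5.
The 2 values of 511 occupy positions 8–9 → average rank (8+9)/2 = 8.5.
Ranks ≤ 6: {1, 2, 3, 4, 5} → 5 values.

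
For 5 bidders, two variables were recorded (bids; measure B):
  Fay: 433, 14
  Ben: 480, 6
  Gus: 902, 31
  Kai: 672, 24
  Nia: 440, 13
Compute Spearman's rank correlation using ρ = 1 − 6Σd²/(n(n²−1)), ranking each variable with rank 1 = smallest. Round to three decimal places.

Ranks of variable 1: 1, 3, 5, 4, 2
Ranks of variable 2: 3, 1, 5, 4, 2
d = r₁ − r₂: -2, 2, 0, 0, 0
d²: 4, 4, 0, 0, 0; Σd² = 8
ρ = 1 − 6·8/(5·24) = 1 − 48/120 = 0.600

0.600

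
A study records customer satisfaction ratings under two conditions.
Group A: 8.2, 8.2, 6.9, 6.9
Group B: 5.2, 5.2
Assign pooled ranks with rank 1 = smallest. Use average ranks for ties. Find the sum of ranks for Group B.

Sorted (ascending): 5.2, 5.2, 6.9, 6.9, 8.2, 8.2
The 2 values of 5.2 occupy positions 1–2 → average rank (1+2)/2 = 1.5.
The 2 values of 6.9 occupy positions 3–4 → average rank (3+4)/2 = 3.5.
The 2 values of 8.2 occupy positions 5–6 → average rank (5+6)/2 = 5.5.
Group B values → pooled ranks: 5.2→1.5, 5.2→1.5
Rank sum = 1.5 + 1.5 = 3

3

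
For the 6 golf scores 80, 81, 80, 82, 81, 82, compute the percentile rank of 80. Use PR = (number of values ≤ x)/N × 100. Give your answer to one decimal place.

33.3

N = 6.
Strictly below 80: 0. Equal to 80: 2.
PR = 2/6 × 100 = 33.3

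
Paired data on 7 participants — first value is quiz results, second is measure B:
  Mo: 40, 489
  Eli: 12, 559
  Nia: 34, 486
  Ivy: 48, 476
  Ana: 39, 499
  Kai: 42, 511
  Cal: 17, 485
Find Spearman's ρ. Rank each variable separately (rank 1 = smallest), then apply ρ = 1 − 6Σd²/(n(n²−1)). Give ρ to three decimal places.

-0.321

Ranks of variable 1: 5, 1, 3, 7, 4, 6, 2
Ranks of variable 2: 4, 7, 3, 1, 5, 6, 2
d = r₁ − r₂: 1, -6, 0, 6, -1, 0, 0
d²: 1, 36, 0, 36, 1, 0, 0; Σd² = 74
ρ = 1 − 6·74/(7·48) = 1 − 444/336 = -0.321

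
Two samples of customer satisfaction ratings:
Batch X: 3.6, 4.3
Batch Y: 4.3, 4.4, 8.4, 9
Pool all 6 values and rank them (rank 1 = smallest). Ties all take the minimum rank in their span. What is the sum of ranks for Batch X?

Sorted (ascending): 3.6, 4.3, 4.3, 4.4, 8.4, 9
The 2 values of 4.3 occupy positions 2–3 → each gets rank 2.
Batch X values → pooled ranks: 3.6→1, 4.3→2
Rank sum = 1 + 2 = 3

3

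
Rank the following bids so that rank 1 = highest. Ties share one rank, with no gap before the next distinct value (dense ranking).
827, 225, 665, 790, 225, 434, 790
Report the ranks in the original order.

1, 5, 3, 2, 5, 4, 2

Sorted (descending): 827, 790, 790, 665, 434, 225, 225
The 2 values of 790 share dense rank 2.
The 2 values of 225 share dense rank 5.
Remaining distinct values take the next consecutive integers.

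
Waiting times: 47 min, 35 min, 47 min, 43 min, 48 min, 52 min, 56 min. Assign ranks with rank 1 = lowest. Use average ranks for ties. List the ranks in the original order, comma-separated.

Sorted (ascending): 35, 43, 47, 47, 48, 52, 56
The 2 values of 47 occupy positions 3–4 → average rank (3+4)/2 = 3.5.

3.5, 1, 3.5, 2, 5, 6, 7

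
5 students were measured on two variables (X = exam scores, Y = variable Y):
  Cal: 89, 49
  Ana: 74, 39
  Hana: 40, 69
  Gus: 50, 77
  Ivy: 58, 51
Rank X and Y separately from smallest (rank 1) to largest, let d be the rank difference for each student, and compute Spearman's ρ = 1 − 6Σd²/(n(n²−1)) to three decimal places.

-0.800

Ranks of variable 1: 5, 4, 1, 2, 3
Ranks of variable 2: 2, 1, 4, 5, 3
d = r₁ − r₂: 3, 3, -3, -3, 0
d²: 9, 9, 9, 9, 0; Σd² = 36
ρ = 1 − 6·36/(5·24) = 1 − 216/120 = -0.800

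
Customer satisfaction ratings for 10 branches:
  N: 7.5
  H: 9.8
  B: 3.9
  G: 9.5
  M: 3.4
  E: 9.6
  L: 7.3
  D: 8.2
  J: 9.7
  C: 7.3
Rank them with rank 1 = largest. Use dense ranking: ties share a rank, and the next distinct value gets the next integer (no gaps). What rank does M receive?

Sorted (descending): 9.8, 9.7, 9.6, 9.5, 8.2, 7.5, 7.3, 7.3, 3.9, 3.4
The 2 values of 7.3 share dense rank 7.
Remaining distinct values take the next consecutive integers.
M has value 3.4 → rank 9.

9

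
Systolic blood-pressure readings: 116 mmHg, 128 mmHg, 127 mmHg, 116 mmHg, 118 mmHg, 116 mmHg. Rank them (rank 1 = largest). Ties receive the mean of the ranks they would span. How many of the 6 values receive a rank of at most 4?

Sorted (descending): 128, 127, 118, 116, 116, 116
The 3 values of 116 occupy positions 4–6 → average rank 5.
Ranks ≤ 4: {1, 2, 3} → 3 values.

3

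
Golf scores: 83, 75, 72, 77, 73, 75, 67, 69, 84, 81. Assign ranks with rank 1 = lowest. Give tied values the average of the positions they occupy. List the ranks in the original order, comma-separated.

9, 5.5, 3, 7, 4, 5.5, 1, 2, 10, 8

Sorted (ascending): 67, 69, 72, 73, 75, 75, 77, 81, 83, 84
The 2 values of 75 occupy positions 5–6 → average rank (5+6)/2 = 5.5.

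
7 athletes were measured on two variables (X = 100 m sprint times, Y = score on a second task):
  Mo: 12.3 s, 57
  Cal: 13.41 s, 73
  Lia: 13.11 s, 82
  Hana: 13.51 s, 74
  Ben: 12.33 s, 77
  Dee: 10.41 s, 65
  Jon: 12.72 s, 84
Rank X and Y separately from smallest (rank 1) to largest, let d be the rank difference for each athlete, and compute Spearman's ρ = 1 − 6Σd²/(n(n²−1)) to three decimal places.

0.393

Ranks of variable 1: 2, 6, 5, 7, 3, 1, 4
Ranks of variable 2: 1, 3, 6, 4, 5, 2, 7
d = r₁ − r₂: 1, 3, -1, 3, -2, -1, -3
d²: 1, 9, 1, 9, 4, 1, 9; Σd² = 34
ρ = 1 − 6·34/(7·48) = 1 − 204/336 = 0.393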